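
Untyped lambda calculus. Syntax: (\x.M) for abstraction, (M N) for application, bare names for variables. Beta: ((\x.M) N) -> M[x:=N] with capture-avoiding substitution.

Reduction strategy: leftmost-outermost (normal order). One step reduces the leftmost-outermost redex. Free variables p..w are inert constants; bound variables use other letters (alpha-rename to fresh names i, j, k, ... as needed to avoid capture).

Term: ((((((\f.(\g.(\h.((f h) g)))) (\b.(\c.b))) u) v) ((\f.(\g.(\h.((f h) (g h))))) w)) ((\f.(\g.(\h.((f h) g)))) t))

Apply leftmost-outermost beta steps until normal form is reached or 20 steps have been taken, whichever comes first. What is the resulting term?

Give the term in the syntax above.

Step 0: ((((((\f.(\g.(\h.((f h) g)))) (\b.(\c.b))) u) v) ((\f.(\g.(\h.((f h) (g h))))) w)) ((\f.(\g.(\h.((f h) g)))) t))
Step 1: (((((\g.(\h.(((\b.(\c.b)) h) g))) u) v) ((\f.(\g.(\h.((f h) (g h))))) w)) ((\f.(\g.(\h.((f h) g)))) t))
Step 2: ((((\h.(((\b.(\c.b)) h) u)) v) ((\f.(\g.(\h.((f h) (g h))))) w)) ((\f.(\g.(\h.((f h) g)))) t))
Step 3: (((((\b.(\c.b)) v) u) ((\f.(\g.(\h.((f h) (g h))))) w)) ((\f.(\g.(\h.((f h) g)))) t))
Step 4: ((((\c.v) u) ((\f.(\g.(\h.((f h) (g h))))) w)) ((\f.(\g.(\h.((f h) g)))) t))
Step 5: ((v ((\f.(\g.(\h.((f h) (g h))))) w)) ((\f.(\g.(\h.((f h) g)))) t))
Step 6: ((v (\g.(\h.((w h) (g h))))) ((\f.(\g.(\h.((f h) g)))) t))
Step 7: ((v (\g.(\h.((w h) (g h))))) (\g.(\h.((t h) g))))

Answer: ((v (\g.(\h.((w h) (g h))))) (\g.(\h.((t h) g))))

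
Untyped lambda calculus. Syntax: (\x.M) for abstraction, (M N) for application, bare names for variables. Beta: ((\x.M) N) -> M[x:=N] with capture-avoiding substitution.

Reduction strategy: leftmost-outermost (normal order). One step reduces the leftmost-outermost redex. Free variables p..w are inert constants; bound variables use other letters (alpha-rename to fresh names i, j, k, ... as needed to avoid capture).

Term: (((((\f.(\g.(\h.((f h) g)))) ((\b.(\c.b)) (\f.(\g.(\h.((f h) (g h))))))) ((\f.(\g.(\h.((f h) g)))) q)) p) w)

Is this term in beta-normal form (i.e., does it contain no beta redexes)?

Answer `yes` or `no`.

Term: (((((\f.(\g.(\h.((f h) g)))) ((\b.(\c.b)) (\f.(\g.(\h.((f h) (g h))))))) ((\f.(\g.(\h.((f h) g)))) q)) p) w)
Found 3 beta redex(es).

Answer: no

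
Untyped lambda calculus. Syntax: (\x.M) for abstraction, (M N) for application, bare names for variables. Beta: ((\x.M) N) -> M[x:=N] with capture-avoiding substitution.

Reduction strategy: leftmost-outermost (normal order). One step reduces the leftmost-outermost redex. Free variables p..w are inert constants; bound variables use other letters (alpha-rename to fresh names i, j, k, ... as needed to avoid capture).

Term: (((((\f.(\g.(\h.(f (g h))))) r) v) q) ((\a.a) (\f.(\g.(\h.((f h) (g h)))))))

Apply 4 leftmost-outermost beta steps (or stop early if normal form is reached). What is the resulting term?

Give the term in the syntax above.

Step 0: (((((\f.(\g.(\h.(f (g h))))) r) v) q) ((\a.a) (\f.(\g.(\h.((f h) (g h)))))))
Step 1: ((((\g.(\h.(r (g h)))) v) q) ((\a.a) (\f.(\g.(\h.((f h) (g h)))))))
Step 2: (((\h.(r (v h))) q) ((\a.a) (\f.(\g.(\h.((f h) (g h)))))))
Step 3: ((r (v q)) ((\a.a) (\f.(\g.(\h.((f h) (g h)))))))
Step 4: ((r (v q)) (\f.(\g.(\h.((f h) (g h))))))

Answer: ((r (v q)) (\f.(\g.(\h.((f h) (g h))))))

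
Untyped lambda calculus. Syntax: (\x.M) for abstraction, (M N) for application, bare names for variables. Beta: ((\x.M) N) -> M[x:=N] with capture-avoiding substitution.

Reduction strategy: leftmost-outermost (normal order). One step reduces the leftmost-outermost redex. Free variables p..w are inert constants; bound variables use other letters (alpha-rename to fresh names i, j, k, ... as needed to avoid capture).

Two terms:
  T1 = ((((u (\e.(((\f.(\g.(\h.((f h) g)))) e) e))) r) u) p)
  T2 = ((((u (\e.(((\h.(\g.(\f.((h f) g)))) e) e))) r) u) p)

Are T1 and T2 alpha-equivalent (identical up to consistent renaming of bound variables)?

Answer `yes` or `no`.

Term 1: ((((u (\e.(((\f.(\g.(\h.((f h) g)))) e) e))) r) u) p)
Term 2: ((((u (\e.(((\h.(\g.(\f.((h f) g)))) e) e))) r) u) p)
Alpha-equivalence: compare structure up to binder renaming.
Result: True

Answer: yes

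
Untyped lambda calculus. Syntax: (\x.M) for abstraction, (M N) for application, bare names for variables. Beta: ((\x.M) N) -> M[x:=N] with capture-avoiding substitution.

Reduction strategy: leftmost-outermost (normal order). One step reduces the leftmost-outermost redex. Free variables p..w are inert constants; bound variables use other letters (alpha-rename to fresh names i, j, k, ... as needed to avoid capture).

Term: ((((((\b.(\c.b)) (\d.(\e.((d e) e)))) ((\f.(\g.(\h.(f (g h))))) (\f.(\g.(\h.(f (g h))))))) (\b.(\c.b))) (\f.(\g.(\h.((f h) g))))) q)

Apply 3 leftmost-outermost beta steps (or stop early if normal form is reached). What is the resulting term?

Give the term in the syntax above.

Answer: (((\e.(((\b.(\c.b)) e) e)) (\f.(\g.(\h.((f h) g))))) q)

Derivation:
Step 0: ((((((\b.(\c.b)) (\d.(\e.((d e) e)))) ((\f.(\g.(\h.(f (g h))))) (\f.(\g.(\h.(f (g h))))))) (\b.(\c.b))) (\f.(\g.(\h.((f h) g))))) q)
Step 1: (((((\c.(\d.(\e.((d e) e)))) ((\f.(\g.(\h.(f (g h))))) (\f.(\g.(\h.(f (g h))))))) (\b.(\c.b))) (\f.(\g.(\h.((f h) g))))) q)
Step 2: ((((\d.(\e.((d e) e))) (\b.(\c.b))) (\f.(\g.(\h.((f h) g))))) q)
Step 3: (((\e.(((\b.(\c.b)) e) e)) (\f.(\g.(\h.((f h) g))))) q)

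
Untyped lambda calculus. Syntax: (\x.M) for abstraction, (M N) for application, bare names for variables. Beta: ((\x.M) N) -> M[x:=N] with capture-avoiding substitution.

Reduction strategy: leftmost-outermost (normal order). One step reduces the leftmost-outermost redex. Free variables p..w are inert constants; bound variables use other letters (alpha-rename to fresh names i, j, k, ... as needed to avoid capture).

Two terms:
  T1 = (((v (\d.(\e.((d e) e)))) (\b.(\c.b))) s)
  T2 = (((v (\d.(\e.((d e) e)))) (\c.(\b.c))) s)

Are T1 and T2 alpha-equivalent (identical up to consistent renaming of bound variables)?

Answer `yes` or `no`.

Answer: yes

Derivation:
Term 1: (((v (\d.(\e.((d e) e)))) (\b.(\c.b))) s)
Term 2: (((v (\d.(\e.((d e) e)))) (\c.(\b.c))) s)
Alpha-equivalence: compare structure up to binder renaming.
Result: True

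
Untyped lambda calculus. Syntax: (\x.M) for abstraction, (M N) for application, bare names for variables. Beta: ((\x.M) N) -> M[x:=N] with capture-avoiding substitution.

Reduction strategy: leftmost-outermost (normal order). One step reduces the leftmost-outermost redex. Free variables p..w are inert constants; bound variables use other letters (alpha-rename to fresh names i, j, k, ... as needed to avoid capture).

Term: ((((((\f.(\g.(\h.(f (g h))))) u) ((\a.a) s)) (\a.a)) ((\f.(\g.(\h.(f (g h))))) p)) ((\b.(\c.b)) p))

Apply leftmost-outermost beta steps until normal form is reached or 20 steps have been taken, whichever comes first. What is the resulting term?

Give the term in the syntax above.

Step 0: ((((((\f.(\g.(\h.(f (g h))))) u) ((\a.a) s)) (\a.a)) ((\f.(\g.(\h.(f (g h))))) p)) ((\b.(\c.b)) p))
Step 1: (((((\g.(\h.(u (g h)))) ((\a.a) s)) (\a.a)) ((\f.(\g.(\h.(f (g h))))) p)) ((\b.(\c.b)) p))
Step 2: ((((\h.(u (((\a.a) s) h))) (\a.a)) ((\f.(\g.(\h.(f (g h))))) p)) ((\b.(\c.b)) p))
Step 3: (((u (((\a.a) s) (\a.a))) ((\f.(\g.(\h.(f (g h))))) p)) ((\b.(\c.b)) p))
Step 4: (((u (s (\a.a))) ((\f.(\g.(\h.(f (g h))))) p)) ((\b.(\c.b)) p))
Step 5: (((u (s (\a.a))) (\g.(\h.(p (g h))))) ((\b.(\c.b)) p))
Step 6: (((u (s (\a.a))) (\g.(\h.(p (g h))))) (\c.p))

Answer: (((u (s (\a.a))) (\g.(\h.(p (g h))))) (\c.p))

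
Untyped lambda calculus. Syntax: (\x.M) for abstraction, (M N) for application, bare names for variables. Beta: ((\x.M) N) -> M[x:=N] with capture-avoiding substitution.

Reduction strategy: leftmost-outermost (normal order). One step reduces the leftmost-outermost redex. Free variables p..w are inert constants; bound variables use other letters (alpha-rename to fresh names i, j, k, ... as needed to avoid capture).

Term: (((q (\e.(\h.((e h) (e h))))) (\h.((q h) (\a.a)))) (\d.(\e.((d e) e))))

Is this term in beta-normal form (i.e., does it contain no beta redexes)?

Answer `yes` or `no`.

Term: (((q (\e.(\h.((e h) (e h))))) (\h.((q h) (\a.a)))) (\d.(\e.((d e) e))))
No beta redexes found.

Answer: yes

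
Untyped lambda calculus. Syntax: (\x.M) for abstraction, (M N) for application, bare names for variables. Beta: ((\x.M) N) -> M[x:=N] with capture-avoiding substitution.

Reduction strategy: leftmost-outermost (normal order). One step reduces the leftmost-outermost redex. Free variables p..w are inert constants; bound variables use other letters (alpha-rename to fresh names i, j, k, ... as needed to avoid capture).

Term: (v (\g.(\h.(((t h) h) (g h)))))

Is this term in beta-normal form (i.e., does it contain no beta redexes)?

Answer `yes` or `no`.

Answer: yes

Derivation:
Term: (v (\g.(\h.(((t h) h) (g h)))))
No beta redexes found.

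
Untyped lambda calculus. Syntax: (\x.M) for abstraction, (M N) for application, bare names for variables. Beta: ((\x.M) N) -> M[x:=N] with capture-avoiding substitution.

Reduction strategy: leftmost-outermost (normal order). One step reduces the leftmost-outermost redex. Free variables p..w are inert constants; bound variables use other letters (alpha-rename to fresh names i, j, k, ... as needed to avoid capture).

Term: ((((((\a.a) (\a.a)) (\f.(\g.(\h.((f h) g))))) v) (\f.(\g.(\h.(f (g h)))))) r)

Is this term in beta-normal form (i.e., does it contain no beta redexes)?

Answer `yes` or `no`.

Answer: no

Derivation:
Term: ((((((\a.a) (\a.a)) (\f.(\g.(\h.((f h) g))))) v) (\f.(\g.(\h.(f (g h)))))) r)
Found 1 beta redex(es).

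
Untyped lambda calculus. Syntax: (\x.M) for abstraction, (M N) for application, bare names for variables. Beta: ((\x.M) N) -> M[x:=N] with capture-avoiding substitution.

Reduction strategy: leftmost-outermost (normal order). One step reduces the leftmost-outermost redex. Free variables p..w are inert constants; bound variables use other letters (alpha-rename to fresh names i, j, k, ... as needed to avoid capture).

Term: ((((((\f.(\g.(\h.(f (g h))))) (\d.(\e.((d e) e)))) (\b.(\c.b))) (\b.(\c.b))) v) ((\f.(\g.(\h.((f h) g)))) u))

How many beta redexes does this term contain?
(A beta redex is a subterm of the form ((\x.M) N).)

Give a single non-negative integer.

Answer: 2

Derivation:
Term: ((((((\f.(\g.(\h.(f (g h))))) (\d.(\e.((d e) e)))) (\b.(\c.b))) (\b.(\c.b))) v) ((\f.(\g.(\h.((f h) g)))) u))
  Redex: ((\f.(\g.(\h.(f (g h))))) (\d.(\e.((d e) e))))
  Redex: ((\f.(\g.(\h.((f h) g)))) u)
Total redexes: 2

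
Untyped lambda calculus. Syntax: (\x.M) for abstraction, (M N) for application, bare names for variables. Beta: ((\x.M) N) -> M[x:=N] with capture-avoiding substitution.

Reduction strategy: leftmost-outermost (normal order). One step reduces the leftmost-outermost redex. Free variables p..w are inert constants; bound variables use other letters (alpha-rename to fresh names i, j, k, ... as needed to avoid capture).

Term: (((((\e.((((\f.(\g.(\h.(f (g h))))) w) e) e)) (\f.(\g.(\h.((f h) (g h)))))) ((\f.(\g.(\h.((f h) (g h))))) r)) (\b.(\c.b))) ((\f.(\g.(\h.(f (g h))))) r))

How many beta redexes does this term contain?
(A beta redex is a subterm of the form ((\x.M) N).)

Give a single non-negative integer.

Term: (((((\e.((((\f.(\g.(\h.(f (g h))))) w) e) e)) (\f.(\g.(\h.((f h) (g h)))))) ((\f.(\g.(\h.((f h) (g h))))) r)) (\b.(\c.b))) ((\f.(\g.(\h.(f (g h))))) r))
  Redex: ((\e.((((\f.(\g.(\h.(f (g h))))) w) e) e)) (\f.(\g.(\h.((f h) (g h))))))
  Redex: ((\f.(\g.(\h.(f (g h))))) w)
  Redex: ((\f.(\g.(\h.((f h) (g h))))) r)
  Redex: ((\f.(\g.(\h.(f (g h))))) r)
Total redexes: 4

Answer: 4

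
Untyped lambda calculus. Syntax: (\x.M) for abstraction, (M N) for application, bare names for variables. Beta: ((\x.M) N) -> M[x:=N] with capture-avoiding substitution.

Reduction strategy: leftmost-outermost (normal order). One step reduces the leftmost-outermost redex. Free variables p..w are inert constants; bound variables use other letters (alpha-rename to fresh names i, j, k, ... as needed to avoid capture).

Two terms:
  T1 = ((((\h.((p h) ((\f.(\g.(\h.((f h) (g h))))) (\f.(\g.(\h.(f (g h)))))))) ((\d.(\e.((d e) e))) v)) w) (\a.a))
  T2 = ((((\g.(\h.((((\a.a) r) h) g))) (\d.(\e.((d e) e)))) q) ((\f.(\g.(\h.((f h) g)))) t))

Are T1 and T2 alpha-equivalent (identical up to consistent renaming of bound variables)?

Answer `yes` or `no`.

Answer: no

Derivation:
Term 1: ((((\h.((p h) ((\f.(\g.(\h.((f h) (g h))))) (\f.(\g.(\h.(f (g h)))))))) ((\d.(\e.((d e) e))) v)) w) (\a.a))
Term 2: ((((\g.(\h.((((\a.a) r) h) g))) (\d.(\e.((d e) e)))) q) ((\f.(\g.(\h.((f h) g)))) t))
Alpha-equivalence: compare structure up to binder renaming.
Result: False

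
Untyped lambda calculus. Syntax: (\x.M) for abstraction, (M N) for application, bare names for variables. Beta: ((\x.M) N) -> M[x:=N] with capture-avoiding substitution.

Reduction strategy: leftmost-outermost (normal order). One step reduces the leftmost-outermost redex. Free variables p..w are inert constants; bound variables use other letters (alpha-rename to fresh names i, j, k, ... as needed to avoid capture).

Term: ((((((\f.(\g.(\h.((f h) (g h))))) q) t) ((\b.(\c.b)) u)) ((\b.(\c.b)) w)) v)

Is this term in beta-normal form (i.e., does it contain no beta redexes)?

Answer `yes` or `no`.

Answer: no

Derivation:
Term: ((((((\f.(\g.(\h.((f h) (g h))))) q) t) ((\b.(\c.b)) u)) ((\b.(\c.b)) w)) v)
Found 3 beta redex(es).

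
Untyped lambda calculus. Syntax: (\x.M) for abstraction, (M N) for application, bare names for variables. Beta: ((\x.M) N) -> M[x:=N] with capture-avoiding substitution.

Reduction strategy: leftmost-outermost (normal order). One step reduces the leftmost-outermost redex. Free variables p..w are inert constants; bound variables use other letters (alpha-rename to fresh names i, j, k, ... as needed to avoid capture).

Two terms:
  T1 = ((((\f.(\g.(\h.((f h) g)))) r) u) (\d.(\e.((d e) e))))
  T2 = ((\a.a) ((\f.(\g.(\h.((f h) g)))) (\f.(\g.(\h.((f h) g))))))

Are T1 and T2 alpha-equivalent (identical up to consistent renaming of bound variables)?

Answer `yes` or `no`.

Term 1: ((((\f.(\g.(\h.((f h) g)))) r) u) (\d.(\e.((d e) e))))
Term 2: ((\a.a) ((\f.(\g.(\h.((f h) g)))) (\f.(\g.(\h.((f h) g))))))
Alpha-equivalence: compare structure up to binder renaming.
Result: False

Answer: no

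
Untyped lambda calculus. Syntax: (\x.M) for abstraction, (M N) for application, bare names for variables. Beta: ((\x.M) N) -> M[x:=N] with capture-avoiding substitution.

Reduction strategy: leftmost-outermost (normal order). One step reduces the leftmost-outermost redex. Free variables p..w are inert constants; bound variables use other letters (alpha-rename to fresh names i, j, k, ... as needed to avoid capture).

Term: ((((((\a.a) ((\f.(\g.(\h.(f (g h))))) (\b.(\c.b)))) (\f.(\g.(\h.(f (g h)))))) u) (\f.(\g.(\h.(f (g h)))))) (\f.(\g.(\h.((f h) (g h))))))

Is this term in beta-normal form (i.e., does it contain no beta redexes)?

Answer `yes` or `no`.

Answer: no

Derivation:
Term: ((((((\a.a) ((\f.(\g.(\h.(f (g h))))) (\b.(\c.b)))) (\f.(\g.(\h.(f (g h)))))) u) (\f.(\g.(\h.(f (g h)))))) (\f.(\g.(\h.((f h) (g h))))))
Found 2 beta redex(es).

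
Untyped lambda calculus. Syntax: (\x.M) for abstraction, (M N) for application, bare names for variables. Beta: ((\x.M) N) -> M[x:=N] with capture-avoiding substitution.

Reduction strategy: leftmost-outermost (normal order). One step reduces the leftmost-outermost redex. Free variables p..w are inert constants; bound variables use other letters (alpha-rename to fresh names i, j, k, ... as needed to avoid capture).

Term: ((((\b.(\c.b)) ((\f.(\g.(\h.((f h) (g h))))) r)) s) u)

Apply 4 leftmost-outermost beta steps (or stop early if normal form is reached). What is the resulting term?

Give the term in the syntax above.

Answer: (\h.((r h) (u h)))

Derivation:
Step 0: ((((\b.(\c.b)) ((\f.(\g.(\h.((f h) (g h))))) r)) s) u)
Step 1: (((\c.((\f.(\g.(\h.((f h) (g h))))) r)) s) u)
Step 2: (((\f.(\g.(\h.((f h) (g h))))) r) u)
Step 3: ((\g.(\h.((r h) (g h)))) u)
Step 4: (\h.((r h) (u h)))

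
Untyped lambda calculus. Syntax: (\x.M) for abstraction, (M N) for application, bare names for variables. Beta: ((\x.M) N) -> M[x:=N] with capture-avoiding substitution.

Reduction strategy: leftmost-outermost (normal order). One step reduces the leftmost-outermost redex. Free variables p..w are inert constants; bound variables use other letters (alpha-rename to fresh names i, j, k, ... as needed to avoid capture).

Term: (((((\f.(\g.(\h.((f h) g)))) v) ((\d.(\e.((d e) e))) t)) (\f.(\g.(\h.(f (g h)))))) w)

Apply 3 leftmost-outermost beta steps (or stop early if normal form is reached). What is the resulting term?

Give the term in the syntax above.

Answer: (((v (\f.(\g.(\h.(f (g h)))))) ((\d.(\e.((d e) e))) t)) w)

Derivation:
Step 0: (((((\f.(\g.(\h.((f h) g)))) v) ((\d.(\e.((d e) e))) t)) (\f.(\g.(\h.(f (g h)))))) w)
Step 1: ((((\g.(\h.((v h) g))) ((\d.(\e.((d e) e))) t)) (\f.(\g.(\h.(f (g h)))))) w)
Step 2: (((\h.((v h) ((\d.(\e.((d e) e))) t))) (\f.(\g.(\h.(f (g h)))))) w)
Step 3: (((v (\f.(\g.(\h.(f (g h)))))) ((\d.(\e.((d e) e))) t)) w)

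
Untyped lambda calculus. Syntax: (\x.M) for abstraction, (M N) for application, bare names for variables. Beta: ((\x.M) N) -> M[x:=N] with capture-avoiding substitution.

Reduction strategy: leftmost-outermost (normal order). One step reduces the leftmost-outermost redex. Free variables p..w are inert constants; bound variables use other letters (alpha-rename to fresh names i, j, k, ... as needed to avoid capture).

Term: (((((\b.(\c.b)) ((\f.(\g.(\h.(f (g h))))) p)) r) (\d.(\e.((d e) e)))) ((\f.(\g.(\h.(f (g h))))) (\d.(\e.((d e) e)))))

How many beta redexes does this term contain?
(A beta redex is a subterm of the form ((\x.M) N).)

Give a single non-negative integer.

Term: (((((\b.(\c.b)) ((\f.(\g.(\h.(f (g h))))) p)) r) (\d.(\e.((d e) e)))) ((\f.(\g.(\h.(f (g h))))) (\d.(\e.((d e) e)))))
  Redex: ((\b.(\c.b)) ((\f.(\g.(\h.(f (g h))))) p))
  Redex: ((\f.(\g.(\h.(f (g h))))) p)
  Redex: ((\f.(\g.(\h.(f (g h))))) (\d.(\e.((d e) e))))
Total redexes: 3

Answer: 3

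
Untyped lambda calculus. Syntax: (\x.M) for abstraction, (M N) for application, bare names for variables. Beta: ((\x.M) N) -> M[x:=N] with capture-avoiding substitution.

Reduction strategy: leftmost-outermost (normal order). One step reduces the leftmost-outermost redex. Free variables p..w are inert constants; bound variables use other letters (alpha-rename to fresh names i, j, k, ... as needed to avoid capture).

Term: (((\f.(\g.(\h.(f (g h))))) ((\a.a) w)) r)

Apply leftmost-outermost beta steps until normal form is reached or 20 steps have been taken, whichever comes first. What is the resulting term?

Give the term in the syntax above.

Step 0: (((\f.(\g.(\h.(f (g h))))) ((\a.a) w)) r)
Step 1: ((\g.(\h.(((\a.a) w) (g h)))) r)
Step 2: (\h.(((\a.a) w) (r h)))
Step 3: (\h.(w (r h)))

Answer: (\h.(w (r h)))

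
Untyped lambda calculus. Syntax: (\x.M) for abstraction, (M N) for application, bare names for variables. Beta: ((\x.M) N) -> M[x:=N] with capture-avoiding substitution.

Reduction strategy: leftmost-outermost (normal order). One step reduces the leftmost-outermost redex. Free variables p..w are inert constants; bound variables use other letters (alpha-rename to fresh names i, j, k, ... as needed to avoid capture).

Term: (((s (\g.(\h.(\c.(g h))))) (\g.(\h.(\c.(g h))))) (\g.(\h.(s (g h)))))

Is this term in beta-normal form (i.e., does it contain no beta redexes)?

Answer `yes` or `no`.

Term: (((s (\g.(\h.(\c.(g h))))) (\g.(\h.(\c.(g h))))) (\g.(\h.(s (g h)))))
No beta redexes found.

Answer: yes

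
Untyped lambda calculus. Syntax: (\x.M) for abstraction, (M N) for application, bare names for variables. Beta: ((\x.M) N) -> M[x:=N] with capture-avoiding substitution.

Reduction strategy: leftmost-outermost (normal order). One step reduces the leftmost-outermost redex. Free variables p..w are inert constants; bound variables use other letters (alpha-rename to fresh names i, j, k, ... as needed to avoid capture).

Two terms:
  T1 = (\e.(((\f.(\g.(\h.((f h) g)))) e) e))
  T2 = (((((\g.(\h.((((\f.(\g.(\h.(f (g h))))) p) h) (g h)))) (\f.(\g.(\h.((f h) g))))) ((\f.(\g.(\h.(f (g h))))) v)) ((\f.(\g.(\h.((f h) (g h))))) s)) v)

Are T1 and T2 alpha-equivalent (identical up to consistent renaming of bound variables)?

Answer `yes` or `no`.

Term 1: (\e.(((\f.(\g.(\h.((f h) g)))) e) e))
Term 2: (((((\g.(\h.((((\f.(\g.(\h.(f (g h))))) p) h) (g h)))) (\f.(\g.(\h.((f h) g))))) ((\f.(\g.(\h.(f (g h))))) v)) ((\f.(\g.(\h.((f h) (g h))))) s)) v)
Alpha-equivalence: compare structure up to binder renaming.
Result: False

Answer: no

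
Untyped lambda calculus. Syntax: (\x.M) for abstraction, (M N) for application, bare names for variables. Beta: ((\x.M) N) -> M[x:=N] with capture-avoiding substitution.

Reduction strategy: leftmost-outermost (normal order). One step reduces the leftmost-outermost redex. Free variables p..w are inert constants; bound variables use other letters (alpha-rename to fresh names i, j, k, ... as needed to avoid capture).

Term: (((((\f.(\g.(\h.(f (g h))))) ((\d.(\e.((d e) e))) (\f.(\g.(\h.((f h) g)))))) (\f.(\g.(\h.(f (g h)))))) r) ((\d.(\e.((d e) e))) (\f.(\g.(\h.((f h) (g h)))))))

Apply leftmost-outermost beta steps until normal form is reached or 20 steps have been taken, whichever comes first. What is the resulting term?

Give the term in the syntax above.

Step 0: (((((\f.(\g.(\h.(f (g h))))) ((\d.(\e.((d e) e))) (\f.(\g.(\h.((f h) g)))))) (\f.(\g.(\h.(f (g h)))))) r) ((\d.(\e.((d e) e))) (\f.(\g.(\h.((f h) (g h)))))))
Step 1: ((((\g.(\h.(((\d.(\e.((d e) e))) (\f.(\g.(\h.((f h) g))))) (g h)))) (\f.(\g.(\h.(f (g h)))))) r) ((\d.(\e.((d e) e))) (\f.(\g.(\h.((f h) (g h)))))))
Step 2: (((\h.(((\d.(\e.((d e) e))) (\f.(\g.(\h.((f h) g))))) ((\f.(\g.(\h.(f (g h))))) h))) r) ((\d.(\e.((d e) e))) (\f.(\g.(\h.((f h) (g h)))))))
Step 3: ((((\d.(\e.((d e) e))) (\f.(\g.(\h.((f h) g))))) ((\f.(\g.(\h.(f (g h))))) r)) ((\d.(\e.((d e) e))) (\f.(\g.(\h.((f h) (g h)))))))
Step 4: (((\e.(((\f.(\g.(\h.((f h) g)))) e) e)) ((\f.(\g.(\h.(f (g h))))) r)) ((\d.(\e.((d e) e))) (\f.(\g.(\h.((f h) (g h)))))))
Step 5: ((((\f.(\g.(\h.((f h) g)))) ((\f.(\g.(\h.(f (g h))))) r)) ((\f.(\g.(\h.(f (g h))))) r)) ((\d.(\e.((d e) e))) (\f.(\g.(\h.((f h) (g h)))))))
Step 6: (((\g.(\h.((((\f.(\g.(\h.(f (g h))))) r) h) g))) ((\f.(\g.(\h.(f (g h))))) r)) ((\d.(\e.((d e) e))) (\f.(\g.(\h.((f h) (g h)))))))
Step 7: ((\h.((((\f.(\g.(\h.(f (g h))))) r) h) ((\f.(\g.(\h.(f (g h))))) r))) ((\d.(\e.((d e) e))) (\f.(\g.(\h.((f h) (g h)))))))
Step 8: ((((\f.(\g.(\h.(f (g h))))) r) ((\d.(\e.((d e) e))) (\f.(\g.(\h.((f h) (g h))))))) ((\f.(\g.(\h.(f (g h))))) r))
Step 9: (((\g.(\h.(r (g h)))) ((\d.(\e.((d e) e))) (\f.(\g.(\h.((f h) (g h))))))) ((\f.(\g.(\h.(f (g h))))) r))
Step 10: ((\h.(r (((\d.(\e.((d e) e))) (\f.(\g.(\h.((f h) (g h)))))) h))) ((\f.(\g.(\h.(f (g h))))) r))
Step 11: (r (((\d.(\e.((d e) e))) (\f.(\g.(\h.((f h) (g h)))))) ((\f.(\g.(\h.(f (g h))))) r)))
Step 12: (r ((\e.(((\f.(\g.(\h.((f h) (g h))))) e) e)) ((\f.(\g.(\h.(f (g h))))) r)))
Step 13: (r (((\f.(\g.(\h.((f h) (g h))))) ((\f.(\g.(\h.(f (g h))))) r)) ((\f.(\g.(\h.(f (g h))))) r)))
Step 14: (r ((\g.(\h.((((\f.(\g.(\h.(f (g h))))) r) h) (g h)))) ((\f.(\g.(\h.(f (g h))))) r)))
Step 15: (r (\h.((((\f.(\g.(\h.(f (g h))))) r) h) (((\f.(\g.(\h.(f (g h))))) r) h))))
Step 16: (r (\h.(((\g.(\h.(r (g h)))) h) (((\f.(\g.(\h.(f (g h))))) r) h))))
Step 17: (r (\h.((\i.(r (h i))) (((\f.(\g.(\h.(f (g h))))) r) h))))
Step 18: (r (\h.(r (h (((\f.(\g.(\h.(f (g h))))) r) h)))))
Step 19: (r (\h.(r (h ((\g.(\h.(r (g h)))) h)))))
Step 20: (r (\h.(r (h (\i.(r (h i)))))))

Answer: (r (\h.(r (h (\i.(r (h i)))))))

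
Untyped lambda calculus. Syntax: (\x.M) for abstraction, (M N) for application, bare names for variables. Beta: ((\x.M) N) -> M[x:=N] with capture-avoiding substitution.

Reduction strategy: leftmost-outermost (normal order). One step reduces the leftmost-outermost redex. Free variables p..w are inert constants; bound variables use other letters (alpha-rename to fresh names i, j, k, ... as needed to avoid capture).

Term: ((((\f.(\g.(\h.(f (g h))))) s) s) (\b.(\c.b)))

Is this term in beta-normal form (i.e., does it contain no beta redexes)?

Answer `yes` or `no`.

Answer: no

Derivation:
Term: ((((\f.(\g.(\h.(f (g h))))) s) s) (\b.(\c.b)))
Found 1 beta redex(es).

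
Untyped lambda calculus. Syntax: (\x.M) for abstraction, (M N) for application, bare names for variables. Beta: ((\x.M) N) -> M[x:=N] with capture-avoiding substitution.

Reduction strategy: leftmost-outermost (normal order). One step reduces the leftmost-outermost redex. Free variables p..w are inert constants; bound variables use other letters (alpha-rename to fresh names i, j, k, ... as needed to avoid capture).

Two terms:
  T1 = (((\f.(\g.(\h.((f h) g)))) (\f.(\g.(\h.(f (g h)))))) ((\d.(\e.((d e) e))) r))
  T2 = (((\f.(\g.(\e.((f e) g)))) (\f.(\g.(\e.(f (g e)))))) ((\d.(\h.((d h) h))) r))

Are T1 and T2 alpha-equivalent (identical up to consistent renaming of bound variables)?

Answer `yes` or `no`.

Term 1: (((\f.(\g.(\h.((f h) g)))) (\f.(\g.(\h.(f (g h)))))) ((\d.(\e.((d e) e))) r))
Term 2: (((\f.(\g.(\e.((f e) g)))) (\f.(\g.(\e.(f (g e)))))) ((\d.(\h.((d h) h))) r))
Alpha-equivalence: compare structure up to binder renaming.
Result: True

Answer: yes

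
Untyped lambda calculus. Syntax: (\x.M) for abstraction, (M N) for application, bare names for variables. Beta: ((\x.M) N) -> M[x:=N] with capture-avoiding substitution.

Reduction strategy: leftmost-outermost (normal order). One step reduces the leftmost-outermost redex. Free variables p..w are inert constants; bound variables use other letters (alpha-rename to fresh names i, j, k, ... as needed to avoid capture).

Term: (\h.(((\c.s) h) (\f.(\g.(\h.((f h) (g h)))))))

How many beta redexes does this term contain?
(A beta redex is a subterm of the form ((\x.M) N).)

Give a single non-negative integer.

Term: (\h.(((\c.s) h) (\f.(\g.(\h.((f h) (g h)))))))
  Redex: ((\c.s) h)
Total redexes: 1

Answer: 1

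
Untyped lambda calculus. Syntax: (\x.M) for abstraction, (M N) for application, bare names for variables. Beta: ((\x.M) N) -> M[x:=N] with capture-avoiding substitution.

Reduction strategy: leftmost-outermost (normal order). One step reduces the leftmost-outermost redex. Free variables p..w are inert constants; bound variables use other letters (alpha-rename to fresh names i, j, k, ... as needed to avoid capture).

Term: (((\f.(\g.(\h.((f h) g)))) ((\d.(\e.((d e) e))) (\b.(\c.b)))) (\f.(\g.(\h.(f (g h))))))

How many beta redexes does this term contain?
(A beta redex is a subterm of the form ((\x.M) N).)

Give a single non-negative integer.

Term: (((\f.(\g.(\h.((f h) g)))) ((\d.(\e.((d e) e))) (\b.(\c.b)))) (\f.(\g.(\h.(f (g h))))))
  Redex: ((\f.(\g.(\h.((f h) g)))) ((\d.(\e.((d e) e))) (\b.(\c.b))))
  Redex: ((\d.(\e.((d e) e))) (\b.(\c.b)))
Total redexes: 2

Answer: 2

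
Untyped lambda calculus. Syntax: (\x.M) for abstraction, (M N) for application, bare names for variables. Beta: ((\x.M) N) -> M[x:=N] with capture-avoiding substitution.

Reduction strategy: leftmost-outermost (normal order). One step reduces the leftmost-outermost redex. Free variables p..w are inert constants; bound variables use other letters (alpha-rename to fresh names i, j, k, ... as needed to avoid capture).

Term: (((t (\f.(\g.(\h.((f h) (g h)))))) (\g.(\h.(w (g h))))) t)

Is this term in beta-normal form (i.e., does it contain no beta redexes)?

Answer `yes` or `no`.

Term: (((t (\f.(\g.(\h.((f h) (g h)))))) (\g.(\h.(w (g h))))) t)
No beta redexes found.

Answer: yes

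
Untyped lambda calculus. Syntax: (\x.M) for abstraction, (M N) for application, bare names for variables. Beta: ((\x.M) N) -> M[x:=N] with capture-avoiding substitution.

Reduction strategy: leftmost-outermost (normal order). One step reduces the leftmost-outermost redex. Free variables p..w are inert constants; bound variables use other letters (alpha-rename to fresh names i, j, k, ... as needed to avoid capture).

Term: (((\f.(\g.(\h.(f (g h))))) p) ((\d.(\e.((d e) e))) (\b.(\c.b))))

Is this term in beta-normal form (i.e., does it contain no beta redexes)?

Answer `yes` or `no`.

Answer: no

Derivation:
Term: (((\f.(\g.(\h.(f (g h))))) p) ((\d.(\e.((d e) e))) (\b.(\c.b))))
Found 2 beta redex(es).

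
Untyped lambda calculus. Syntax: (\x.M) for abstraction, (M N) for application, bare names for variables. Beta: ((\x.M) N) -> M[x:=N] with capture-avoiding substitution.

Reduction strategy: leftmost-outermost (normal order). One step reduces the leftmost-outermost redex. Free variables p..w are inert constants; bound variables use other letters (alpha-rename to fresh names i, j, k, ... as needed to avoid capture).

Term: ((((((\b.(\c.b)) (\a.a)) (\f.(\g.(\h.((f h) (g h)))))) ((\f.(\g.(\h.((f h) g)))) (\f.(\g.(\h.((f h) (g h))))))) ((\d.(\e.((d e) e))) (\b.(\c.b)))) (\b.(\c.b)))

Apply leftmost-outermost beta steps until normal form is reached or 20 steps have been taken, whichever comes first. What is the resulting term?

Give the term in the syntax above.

Step 0: ((((((\b.(\c.b)) (\a.a)) (\f.(\g.(\h.((f h) (g h)))))) ((\f.(\g.(\h.((f h) g)))) (\f.(\g.(\h.((f h) (g h))))))) ((\d.(\e.((d e) e))) (\b.(\c.b)))) (\b.(\c.b)))
Step 1: (((((\c.(\a.a)) (\f.(\g.(\h.((f h) (g h)))))) ((\f.(\g.(\h.((f h) g)))) (\f.(\g.(\h.((f h) (g h))))))) ((\d.(\e.((d e) e))) (\b.(\c.b)))) (\b.(\c.b)))
Step 2: ((((\a.a) ((\f.(\g.(\h.((f h) g)))) (\f.(\g.(\h.((f h) (g h))))))) ((\d.(\e.((d e) e))) (\b.(\c.b)))) (\b.(\c.b)))
Step 3: ((((\f.(\g.(\h.((f h) g)))) (\f.(\g.(\h.((f h) (g h)))))) ((\d.(\e.((d e) e))) (\b.(\c.b)))) (\b.(\c.b)))
Step 4: (((\g.(\h.(((\f.(\g.(\h.((f h) (g h))))) h) g))) ((\d.(\e.((d e) e))) (\b.(\c.b)))) (\b.(\c.b)))
Step 5: ((\h.(((\f.(\g.(\h.((f h) (g h))))) h) ((\d.(\e.((d e) e))) (\b.(\c.b))))) (\b.(\c.b)))
Step 6: (((\f.(\g.(\h.((f h) (g h))))) (\b.(\c.b))) ((\d.(\e.((d e) e))) (\b.(\c.b))))
Step 7: ((\g.(\h.(((\b.(\c.b)) h) (g h)))) ((\d.(\e.((d e) e))) (\b.(\c.b))))
Step 8: (\h.(((\b.(\c.b)) h) (((\d.(\e.((d e) e))) (\b.(\c.b))) h)))
Step 9: (\h.((\c.h) (((\d.(\e.((d e) e))) (\b.(\c.b))) h)))
Step 10: (\h.h)

Answer: (\h.h)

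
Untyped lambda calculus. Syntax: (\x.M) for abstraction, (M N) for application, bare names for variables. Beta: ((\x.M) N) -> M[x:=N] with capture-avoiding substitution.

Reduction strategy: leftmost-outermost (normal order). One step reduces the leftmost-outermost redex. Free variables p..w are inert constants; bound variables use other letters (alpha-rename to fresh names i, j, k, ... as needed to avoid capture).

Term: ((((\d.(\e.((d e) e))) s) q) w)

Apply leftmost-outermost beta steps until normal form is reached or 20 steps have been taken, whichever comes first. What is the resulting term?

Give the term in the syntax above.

Answer: (((s q) q) w)

Derivation:
Step 0: ((((\d.(\e.((d e) e))) s) q) w)
Step 1: (((\e.((s e) e)) q) w)
Step 2: (((s q) q) w)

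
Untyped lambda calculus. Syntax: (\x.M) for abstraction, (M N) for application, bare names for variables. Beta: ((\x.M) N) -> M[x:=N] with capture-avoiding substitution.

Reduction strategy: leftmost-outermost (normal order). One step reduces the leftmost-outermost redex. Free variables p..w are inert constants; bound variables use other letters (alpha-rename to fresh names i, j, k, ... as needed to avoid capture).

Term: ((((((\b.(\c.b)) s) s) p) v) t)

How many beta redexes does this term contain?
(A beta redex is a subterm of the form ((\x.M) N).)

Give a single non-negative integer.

Answer: 1

Derivation:
Term: ((((((\b.(\c.b)) s) s) p) v) t)
  Redex: ((\b.(\c.b)) s)
Total redexes: 1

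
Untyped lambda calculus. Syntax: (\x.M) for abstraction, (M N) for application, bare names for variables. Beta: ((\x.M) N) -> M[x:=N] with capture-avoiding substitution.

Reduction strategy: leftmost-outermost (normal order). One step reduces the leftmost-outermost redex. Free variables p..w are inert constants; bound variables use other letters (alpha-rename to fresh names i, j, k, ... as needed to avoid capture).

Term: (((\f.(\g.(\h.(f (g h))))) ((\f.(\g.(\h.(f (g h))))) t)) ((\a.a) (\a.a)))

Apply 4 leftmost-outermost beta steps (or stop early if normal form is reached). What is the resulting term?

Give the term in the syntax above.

Answer: (\h.(\i.(t ((((\a.a) (\a.a)) h) i))))

Derivation:
Step 0: (((\f.(\g.(\h.(f (g h))))) ((\f.(\g.(\h.(f (g h))))) t)) ((\a.a) (\a.a)))
Step 1: ((\g.(\h.(((\f.(\g.(\h.(f (g h))))) t) (g h)))) ((\a.a) (\a.a)))
Step 2: (\h.(((\f.(\g.(\h.(f (g h))))) t) (((\a.a) (\a.a)) h)))
Step 3: (\h.((\g.(\h.(t (g h)))) (((\a.a) (\a.a)) h)))
Step 4: (\h.(\i.(t ((((\a.a) (\a.a)) h) i))))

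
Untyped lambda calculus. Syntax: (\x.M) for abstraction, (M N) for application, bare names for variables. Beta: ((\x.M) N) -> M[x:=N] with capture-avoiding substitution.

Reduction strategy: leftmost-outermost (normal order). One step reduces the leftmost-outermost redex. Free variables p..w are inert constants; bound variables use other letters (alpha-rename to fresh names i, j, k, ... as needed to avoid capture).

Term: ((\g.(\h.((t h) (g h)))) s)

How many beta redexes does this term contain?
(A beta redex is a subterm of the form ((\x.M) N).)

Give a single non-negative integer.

Term: ((\g.(\h.((t h) (g h)))) s)
  Redex: ((\g.(\h.((t h) (g h)))) s)
Total redexes: 1

Answer: 1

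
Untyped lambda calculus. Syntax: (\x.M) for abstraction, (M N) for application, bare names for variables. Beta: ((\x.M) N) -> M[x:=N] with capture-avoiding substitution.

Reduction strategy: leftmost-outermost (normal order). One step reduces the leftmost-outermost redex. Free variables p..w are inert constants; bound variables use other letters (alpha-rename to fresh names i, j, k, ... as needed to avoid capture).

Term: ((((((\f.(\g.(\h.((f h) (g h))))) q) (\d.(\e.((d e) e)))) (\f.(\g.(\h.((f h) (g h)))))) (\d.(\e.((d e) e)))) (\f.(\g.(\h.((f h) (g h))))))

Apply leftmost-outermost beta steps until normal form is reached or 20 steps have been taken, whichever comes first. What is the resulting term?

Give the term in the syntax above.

Answer: ((((q (\f.(\g.(\h.((f h) (g h)))))) (\e.(\h.((e h) (e h))))) (\d.(\e.((d e) e)))) (\f.(\g.(\h.((f h) (g h))))))

Derivation:
Step 0: ((((((\f.(\g.(\h.((f h) (g h))))) q) (\d.(\e.((d e) e)))) (\f.(\g.(\h.((f h) (g h)))))) (\d.(\e.((d e) e)))) (\f.(\g.(\h.((f h) (g h))))))
Step 1: (((((\g.(\h.((q h) (g h)))) (\d.(\e.((d e) e)))) (\f.(\g.(\h.((f h) (g h)))))) (\d.(\e.((d e) e)))) (\f.(\g.(\h.((f h) (g h))))))
Step 2: ((((\h.((q h) ((\d.(\e.((d e) e))) h))) (\f.(\g.(\h.((f h) (g h)))))) (\d.(\e.((d e) e)))) (\f.(\g.(\h.((f h) (g h))))))
Step 3: ((((q (\f.(\g.(\h.((f h) (g h)))))) ((\d.(\e.((d e) e))) (\f.(\g.(\h.((f h) (g h))))))) (\d.(\e.((d e) e)))) (\f.(\g.(\h.((f h) (g h))))))
Step 4: ((((q (\f.(\g.(\h.((f h) (g h)))))) (\e.(((\f.(\g.(\h.((f h) (g h))))) e) e))) (\d.(\e.((d e) e)))) (\f.(\g.(\h.((f h) (g h))))))
Step 5: ((((q (\f.(\g.(\h.((f h) (g h)))))) (\e.((\g.(\h.((e h) (g h)))) e))) (\d.(\e.((d e) e)))) (\f.(\g.(\h.((f h) (g h))))))
Step 6: ((((q (\f.(\g.(\h.((f h) (g h)))))) (\e.(\h.((e h) (e h))))) (\d.(\e.((d e) e)))) (\f.(\g.(\h.((f h) (g h))))))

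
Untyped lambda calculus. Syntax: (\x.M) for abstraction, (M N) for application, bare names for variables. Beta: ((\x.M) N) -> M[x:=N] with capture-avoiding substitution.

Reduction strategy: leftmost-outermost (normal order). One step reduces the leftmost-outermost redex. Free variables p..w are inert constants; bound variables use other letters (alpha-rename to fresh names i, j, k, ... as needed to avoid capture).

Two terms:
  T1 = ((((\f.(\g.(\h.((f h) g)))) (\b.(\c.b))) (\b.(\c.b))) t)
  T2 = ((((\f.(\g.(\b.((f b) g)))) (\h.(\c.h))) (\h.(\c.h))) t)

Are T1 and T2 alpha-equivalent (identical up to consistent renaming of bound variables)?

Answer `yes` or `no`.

Answer: yes

Derivation:
Term 1: ((((\f.(\g.(\h.((f h) g)))) (\b.(\c.b))) (\b.(\c.b))) t)
Term 2: ((((\f.(\g.(\b.((f b) g)))) (\h.(\c.h))) (\h.(\c.h))) t)
Alpha-equivalence: compare structure up to binder renaming.
Result: True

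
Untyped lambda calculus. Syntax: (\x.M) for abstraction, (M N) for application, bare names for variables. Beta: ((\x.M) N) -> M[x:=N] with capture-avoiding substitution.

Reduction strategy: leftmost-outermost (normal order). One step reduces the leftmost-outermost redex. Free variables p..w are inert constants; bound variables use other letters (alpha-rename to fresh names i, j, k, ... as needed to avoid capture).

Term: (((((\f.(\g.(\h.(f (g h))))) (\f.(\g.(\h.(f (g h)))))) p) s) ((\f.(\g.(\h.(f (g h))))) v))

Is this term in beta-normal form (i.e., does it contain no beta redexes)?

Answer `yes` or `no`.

Term: (((((\f.(\g.(\h.(f (g h))))) (\f.(\g.(\h.(f (g h)))))) p) s) ((\f.(\g.(\h.(f (g h))))) v))
Found 2 beta redex(es).

Answer: no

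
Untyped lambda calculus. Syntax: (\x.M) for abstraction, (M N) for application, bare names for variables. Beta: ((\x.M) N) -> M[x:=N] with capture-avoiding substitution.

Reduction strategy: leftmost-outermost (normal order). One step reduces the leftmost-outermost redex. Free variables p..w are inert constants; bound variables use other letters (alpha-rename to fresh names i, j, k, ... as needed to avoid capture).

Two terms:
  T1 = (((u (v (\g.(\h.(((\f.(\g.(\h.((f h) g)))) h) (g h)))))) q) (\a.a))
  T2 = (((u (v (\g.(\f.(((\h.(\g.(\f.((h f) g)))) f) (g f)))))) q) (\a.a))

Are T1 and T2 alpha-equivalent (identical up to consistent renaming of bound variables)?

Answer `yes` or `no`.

Term 1: (((u (v (\g.(\h.(((\f.(\g.(\h.((f h) g)))) h) (g h)))))) q) (\a.a))
Term 2: (((u (v (\g.(\f.(((\h.(\g.(\f.((h f) g)))) f) (g f)))))) q) (\a.a))
Alpha-equivalence: compare structure up to binder renaming.
Result: True

Answer: yes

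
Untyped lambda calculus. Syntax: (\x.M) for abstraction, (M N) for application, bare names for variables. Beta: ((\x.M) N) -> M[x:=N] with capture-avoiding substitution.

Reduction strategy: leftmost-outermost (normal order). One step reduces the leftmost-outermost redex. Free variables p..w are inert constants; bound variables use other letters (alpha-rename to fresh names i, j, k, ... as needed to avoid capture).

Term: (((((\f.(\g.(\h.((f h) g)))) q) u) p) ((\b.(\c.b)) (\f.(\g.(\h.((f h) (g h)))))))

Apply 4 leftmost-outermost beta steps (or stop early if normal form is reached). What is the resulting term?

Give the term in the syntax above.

Step 0: (((((\f.(\g.(\h.((f h) g)))) q) u) p) ((\b.(\c.b)) (\f.(\g.(\h.((f h) (g h)))))))
Step 1: ((((\g.(\h.((q h) g))) u) p) ((\b.(\c.b)) (\f.(\g.(\h.((f h) (g h)))))))
Step 2: (((\h.((q h) u)) p) ((\b.(\c.b)) (\f.(\g.(\h.((f h) (g h)))))))
Step 3: (((q p) u) ((\b.(\c.b)) (\f.(\g.(\h.((f h) (g h)))))))
Step 4: (((q p) u) (\c.(\f.(\g.(\h.((f h) (g h)))))))

Answer: (((q p) u) (\c.(\f.(\g.(\h.((f h) (g h)))))))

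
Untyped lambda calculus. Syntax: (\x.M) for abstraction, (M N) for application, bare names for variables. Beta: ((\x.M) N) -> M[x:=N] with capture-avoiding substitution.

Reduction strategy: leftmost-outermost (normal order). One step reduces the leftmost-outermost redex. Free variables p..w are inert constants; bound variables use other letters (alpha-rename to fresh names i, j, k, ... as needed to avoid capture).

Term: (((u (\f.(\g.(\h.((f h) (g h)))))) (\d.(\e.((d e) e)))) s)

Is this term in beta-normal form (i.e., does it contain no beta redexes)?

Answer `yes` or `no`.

Term: (((u (\f.(\g.(\h.((f h) (g h)))))) (\d.(\e.((d e) e)))) s)
No beta redexes found.

Answer: yes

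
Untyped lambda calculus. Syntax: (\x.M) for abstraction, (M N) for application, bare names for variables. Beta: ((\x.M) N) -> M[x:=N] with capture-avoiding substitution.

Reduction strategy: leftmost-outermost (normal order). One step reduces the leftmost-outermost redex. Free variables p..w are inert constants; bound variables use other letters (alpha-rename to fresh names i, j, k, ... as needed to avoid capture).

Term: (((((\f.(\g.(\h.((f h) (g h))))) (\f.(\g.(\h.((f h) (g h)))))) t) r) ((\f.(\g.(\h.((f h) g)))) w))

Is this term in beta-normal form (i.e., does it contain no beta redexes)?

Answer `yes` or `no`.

Term: (((((\f.(\g.(\h.((f h) (g h))))) (\f.(\g.(\h.((f h) (g h)))))) t) r) ((\f.(\g.(\h.((f h) g)))) w))
Found 2 beta redex(es).

Answer: no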